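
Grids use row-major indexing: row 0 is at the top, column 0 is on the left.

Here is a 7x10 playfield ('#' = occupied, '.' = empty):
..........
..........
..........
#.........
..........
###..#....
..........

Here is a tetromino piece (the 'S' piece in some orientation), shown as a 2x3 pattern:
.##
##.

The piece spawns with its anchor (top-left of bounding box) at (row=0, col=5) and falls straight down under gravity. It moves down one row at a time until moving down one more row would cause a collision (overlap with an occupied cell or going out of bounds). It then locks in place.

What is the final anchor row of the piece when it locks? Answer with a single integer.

Answer: 3

Derivation:
Spawn at (row=0, col=5). Try each row:
  row 0: fits
  row 1: fits
  row 2: fits
  row 3: fits
  row 4: blocked -> lock at row 3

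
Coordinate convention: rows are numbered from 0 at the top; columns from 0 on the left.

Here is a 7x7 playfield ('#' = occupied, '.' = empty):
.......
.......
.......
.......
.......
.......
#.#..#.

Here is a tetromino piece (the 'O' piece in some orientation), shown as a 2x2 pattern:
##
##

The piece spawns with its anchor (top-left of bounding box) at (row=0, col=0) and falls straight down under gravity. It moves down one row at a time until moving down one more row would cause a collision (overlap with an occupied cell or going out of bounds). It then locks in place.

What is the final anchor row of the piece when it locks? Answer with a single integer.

Answer: 4

Derivation:
Spawn at (row=0, col=0). Try each row:
  row 0: fits
  row 1: fits
  row 2: fits
  row 3: fits
  row 4: fits
  row 5: blocked -> lock at row 4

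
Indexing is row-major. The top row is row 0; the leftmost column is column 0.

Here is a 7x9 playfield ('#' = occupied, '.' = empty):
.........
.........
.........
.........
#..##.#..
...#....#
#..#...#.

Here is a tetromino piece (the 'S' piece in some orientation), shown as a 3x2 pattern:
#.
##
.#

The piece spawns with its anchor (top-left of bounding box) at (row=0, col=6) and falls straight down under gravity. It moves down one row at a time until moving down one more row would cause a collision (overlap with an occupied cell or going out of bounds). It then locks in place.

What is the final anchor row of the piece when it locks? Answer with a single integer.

Answer: 2

Derivation:
Spawn at (row=0, col=6). Try each row:
  row 0: fits
  row 1: fits
  row 2: fits
  row 3: blocked -> lock at row 2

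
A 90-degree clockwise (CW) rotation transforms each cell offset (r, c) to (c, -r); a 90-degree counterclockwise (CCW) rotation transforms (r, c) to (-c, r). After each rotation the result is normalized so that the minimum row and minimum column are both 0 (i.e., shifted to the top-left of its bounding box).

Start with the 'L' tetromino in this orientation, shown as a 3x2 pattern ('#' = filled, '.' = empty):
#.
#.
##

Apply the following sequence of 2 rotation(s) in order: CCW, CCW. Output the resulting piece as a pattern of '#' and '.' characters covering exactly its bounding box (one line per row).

Start:
#.
#.
##
After rotation 1 (CCW):
..#
###
After rotation 2 (CCW):
##
.#
.#

Answer: ##
.#
.#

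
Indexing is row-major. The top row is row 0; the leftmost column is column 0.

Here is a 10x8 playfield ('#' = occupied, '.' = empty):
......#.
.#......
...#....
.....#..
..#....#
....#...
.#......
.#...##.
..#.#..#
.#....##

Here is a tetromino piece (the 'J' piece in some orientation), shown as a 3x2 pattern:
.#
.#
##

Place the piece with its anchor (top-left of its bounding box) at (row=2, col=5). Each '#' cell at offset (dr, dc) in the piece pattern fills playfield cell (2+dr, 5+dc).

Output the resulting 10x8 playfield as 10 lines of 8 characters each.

Fill (2+0,5+1) = (2,6)
Fill (2+1,5+1) = (3,6)
Fill (2+2,5+0) = (4,5)
Fill (2+2,5+1) = (4,6)

Answer: ......#.
.#......
...#..#.
.....##.
..#..###
....#...
.#......
.#...##.
..#.#..#
.#....##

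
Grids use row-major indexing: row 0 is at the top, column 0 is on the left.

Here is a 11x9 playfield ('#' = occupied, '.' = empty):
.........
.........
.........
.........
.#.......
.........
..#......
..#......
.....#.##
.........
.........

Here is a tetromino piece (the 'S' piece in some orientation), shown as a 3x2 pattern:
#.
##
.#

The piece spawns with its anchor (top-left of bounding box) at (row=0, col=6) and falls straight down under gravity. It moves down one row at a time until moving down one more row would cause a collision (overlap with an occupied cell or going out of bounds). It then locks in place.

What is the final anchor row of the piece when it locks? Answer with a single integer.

Spawn at (row=0, col=6). Try each row:
  row 0: fits
  row 1: fits
  row 2: fits
  row 3: fits
  row 4: fits
  row 5: fits
  row 6: blocked -> lock at row 5

Answer: 5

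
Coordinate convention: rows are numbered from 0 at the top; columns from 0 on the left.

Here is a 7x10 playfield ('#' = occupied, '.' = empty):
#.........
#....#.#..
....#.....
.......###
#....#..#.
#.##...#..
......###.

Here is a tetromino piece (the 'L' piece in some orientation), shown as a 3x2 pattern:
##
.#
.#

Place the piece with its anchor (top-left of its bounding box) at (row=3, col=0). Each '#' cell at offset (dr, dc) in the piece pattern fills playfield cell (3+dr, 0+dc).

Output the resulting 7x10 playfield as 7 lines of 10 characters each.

Fill (3+0,0+0) = (3,0)
Fill (3+0,0+1) = (3,1)
Fill (3+1,0+1) = (4,1)
Fill (3+2,0+1) = (5,1)

Answer: #.........
#....#.#..
....#.....
##.....###
##...#..#.
####...#..
......###.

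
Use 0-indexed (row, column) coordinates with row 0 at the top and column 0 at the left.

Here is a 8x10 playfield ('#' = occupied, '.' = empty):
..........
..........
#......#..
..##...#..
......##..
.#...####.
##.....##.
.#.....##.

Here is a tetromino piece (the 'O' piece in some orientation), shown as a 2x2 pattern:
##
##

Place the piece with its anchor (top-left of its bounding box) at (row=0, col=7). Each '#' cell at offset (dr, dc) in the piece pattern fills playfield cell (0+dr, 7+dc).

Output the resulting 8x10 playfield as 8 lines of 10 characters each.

Answer: .......##.
.......##.
#......#..
..##...#..
......##..
.#...####.
##.....##.
.#.....##.

Derivation:
Fill (0+0,7+0) = (0,7)
Fill (0+0,7+1) = (0,8)
Fill (0+1,7+0) = (1,7)
Fill (0+1,7+1) = (1,8)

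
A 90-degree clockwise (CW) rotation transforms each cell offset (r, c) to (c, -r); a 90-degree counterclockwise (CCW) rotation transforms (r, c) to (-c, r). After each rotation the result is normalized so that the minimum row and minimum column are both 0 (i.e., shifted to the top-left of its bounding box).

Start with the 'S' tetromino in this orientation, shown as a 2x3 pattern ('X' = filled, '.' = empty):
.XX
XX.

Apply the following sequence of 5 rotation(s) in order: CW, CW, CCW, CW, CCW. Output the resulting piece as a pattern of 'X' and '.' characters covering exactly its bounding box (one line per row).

Start:
.XX
XX.
After rotation 1 (CW):
X.
XX
.X
After rotation 2 (CW):
.XX
XX.
After rotation 3 (CCW):
X.
XX
.X
After rotation 4 (CW):
.XX
XX.
After rotation 5 (CCW):
X.
XX
.X

Answer: X.
XX
.X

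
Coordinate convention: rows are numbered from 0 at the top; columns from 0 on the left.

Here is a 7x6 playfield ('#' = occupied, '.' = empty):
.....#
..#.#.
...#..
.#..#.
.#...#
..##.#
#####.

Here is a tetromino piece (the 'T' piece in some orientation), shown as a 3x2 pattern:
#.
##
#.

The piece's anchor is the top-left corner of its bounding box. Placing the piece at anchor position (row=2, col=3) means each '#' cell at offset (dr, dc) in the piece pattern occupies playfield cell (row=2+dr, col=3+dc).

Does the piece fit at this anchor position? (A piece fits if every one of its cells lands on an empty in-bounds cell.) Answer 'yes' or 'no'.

Answer: no

Derivation:
Check each piece cell at anchor (2, 3):
  offset (0,0) -> (2,3): occupied ('#') -> FAIL
  offset (1,0) -> (3,3): empty -> OK
  offset (1,1) -> (3,4): occupied ('#') -> FAIL
  offset (2,0) -> (4,3): empty -> OK
All cells valid: no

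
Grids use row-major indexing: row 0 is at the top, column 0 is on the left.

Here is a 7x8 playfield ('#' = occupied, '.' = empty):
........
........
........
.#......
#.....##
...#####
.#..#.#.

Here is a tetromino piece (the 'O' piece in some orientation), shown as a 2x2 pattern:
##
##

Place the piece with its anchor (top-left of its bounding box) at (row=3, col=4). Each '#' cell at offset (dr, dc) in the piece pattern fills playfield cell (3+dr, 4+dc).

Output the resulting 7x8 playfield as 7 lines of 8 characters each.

Answer: ........
........
........
.#..##..
#...####
...#####
.#..#.#.

Derivation:
Fill (3+0,4+0) = (3,4)
Fill (3+0,4+1) = (3,5)
Fill (3+1,4+0) = (4,4)
Fill (3+1,4+1) = (4,5)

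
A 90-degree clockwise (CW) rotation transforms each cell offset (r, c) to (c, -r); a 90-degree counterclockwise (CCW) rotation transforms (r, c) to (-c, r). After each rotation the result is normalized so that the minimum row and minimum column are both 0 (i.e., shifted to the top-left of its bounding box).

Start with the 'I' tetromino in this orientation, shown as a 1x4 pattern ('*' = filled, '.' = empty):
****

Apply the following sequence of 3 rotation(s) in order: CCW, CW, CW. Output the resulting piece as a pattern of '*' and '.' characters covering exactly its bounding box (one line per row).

Start:
****
After rotation 1 (CCW):
*
*
*
*
After rotation 2 (CW):
****
After rotation 3 (CW):
*
*
*
*

Answer: *
*
*
*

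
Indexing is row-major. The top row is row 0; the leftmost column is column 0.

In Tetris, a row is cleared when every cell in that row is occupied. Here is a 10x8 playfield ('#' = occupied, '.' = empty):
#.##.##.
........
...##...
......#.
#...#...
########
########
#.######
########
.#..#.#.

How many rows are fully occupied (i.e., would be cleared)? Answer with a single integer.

Check each row:
  row 0: 3 empty cells -> not full
  row 1: 8 empty cells -> not full
  row 2: 6 empty cells -> not full
  row 3: 7 empty cells -> not full
  row 4: 6 empty cells -> not full
  row 5: 0 empty cells -> FULL (clear)
  row 6: 0 empty cells -> FULL (clear)
  row 7: 1 empty cell -> not full
  row 8: 0 empty cells -> FULL (clear)
  row 9: 5 empty cells -> not full
Total rows cleared: 3

Answer: 3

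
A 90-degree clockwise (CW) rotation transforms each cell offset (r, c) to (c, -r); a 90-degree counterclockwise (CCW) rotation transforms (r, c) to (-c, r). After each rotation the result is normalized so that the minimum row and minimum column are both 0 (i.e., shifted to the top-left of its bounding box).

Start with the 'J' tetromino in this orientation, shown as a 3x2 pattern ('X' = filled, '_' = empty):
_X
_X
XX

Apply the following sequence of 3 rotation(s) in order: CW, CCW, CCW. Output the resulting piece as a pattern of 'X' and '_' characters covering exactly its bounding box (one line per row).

Start:
_X
_X
XX
After rotation 1 (CW):
X__
XXX
After rotation 2 (CCW):
_X
_X
XX
After rotation 3 (CCW):
XXX
__X

Answer: XXX
__X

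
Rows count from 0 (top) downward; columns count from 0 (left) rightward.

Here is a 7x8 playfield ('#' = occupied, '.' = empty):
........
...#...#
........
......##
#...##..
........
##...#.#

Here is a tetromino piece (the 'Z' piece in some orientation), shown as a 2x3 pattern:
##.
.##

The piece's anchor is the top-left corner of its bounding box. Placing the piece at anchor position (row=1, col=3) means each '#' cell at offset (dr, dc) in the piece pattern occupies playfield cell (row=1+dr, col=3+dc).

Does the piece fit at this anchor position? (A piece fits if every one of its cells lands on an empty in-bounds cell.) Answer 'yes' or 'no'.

Check each piece cell at anchor (1, 3):
  offset (0,0) -> (1,3): occupied ('#') -> FAIL
  offset (0,1) -> (1,4): empty -> OK
  offset (1,1) -> (2,4): empty -> OK
  offset (1,2) -> (2,5): empty -> OK
All cells valid: no

Answer: no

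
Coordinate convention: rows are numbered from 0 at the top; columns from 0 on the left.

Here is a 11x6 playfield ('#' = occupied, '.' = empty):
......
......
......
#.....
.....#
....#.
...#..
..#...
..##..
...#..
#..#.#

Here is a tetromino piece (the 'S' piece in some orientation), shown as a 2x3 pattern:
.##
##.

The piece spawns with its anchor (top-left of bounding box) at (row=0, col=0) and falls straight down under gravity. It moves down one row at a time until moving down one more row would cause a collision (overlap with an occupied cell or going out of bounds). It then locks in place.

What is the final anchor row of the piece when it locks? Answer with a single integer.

Spawn at (row=0, col=0). Try each row:
  row 0: fits
  row 1: fits
  row 2: blocked -> lock at row 1

Answer: 1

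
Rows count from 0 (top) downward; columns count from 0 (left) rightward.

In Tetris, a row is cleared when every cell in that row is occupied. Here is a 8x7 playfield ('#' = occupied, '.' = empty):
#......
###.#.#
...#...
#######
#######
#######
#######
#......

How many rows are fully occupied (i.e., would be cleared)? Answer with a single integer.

Check each row:
  row 0: 6 empty cells -> not full
  row 1: 2 empty cells -> not full
  row 2: 6 empty cells -> not full
  row 3: 0 empty cells -> FULL (clear)
  row 4: 0 empty cells -> FULL (clear)
  row 5: 0 empty cells -> FULL (clear)
  row 6: 0 empty cells -> FULL (clear)
  row 7: 6 empty cells -> not full
Total rows cleared: 4

Answer: 4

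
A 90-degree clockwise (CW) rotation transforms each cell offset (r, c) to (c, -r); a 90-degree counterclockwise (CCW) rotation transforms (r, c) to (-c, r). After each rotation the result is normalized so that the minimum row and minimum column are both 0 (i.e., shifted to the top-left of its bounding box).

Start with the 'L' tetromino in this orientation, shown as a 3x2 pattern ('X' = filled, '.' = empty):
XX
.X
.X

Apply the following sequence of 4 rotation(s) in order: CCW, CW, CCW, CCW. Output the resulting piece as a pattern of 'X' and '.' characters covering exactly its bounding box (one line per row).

Answer: X.
X.
XX

Derivation:
Start:
XX
.X
.X
After rotation 1 (CCW):
XXX
X..
After rotation 2 (CW):
XX
.X
.X
After rotation 3 (CCW):
XXX
X..
After rotation 4 (CCW):
X.
X.
XX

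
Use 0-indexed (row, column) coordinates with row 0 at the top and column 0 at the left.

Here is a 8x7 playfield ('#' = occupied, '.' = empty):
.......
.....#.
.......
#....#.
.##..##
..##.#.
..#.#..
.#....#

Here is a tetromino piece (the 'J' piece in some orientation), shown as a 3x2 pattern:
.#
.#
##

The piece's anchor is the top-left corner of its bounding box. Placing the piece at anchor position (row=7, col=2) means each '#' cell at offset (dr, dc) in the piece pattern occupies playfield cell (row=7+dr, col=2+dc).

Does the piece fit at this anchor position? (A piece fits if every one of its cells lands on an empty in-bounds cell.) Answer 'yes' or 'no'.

Answer: no

Derivation:
Check each piece cell at anchor (7, 2):
  offset (0,1) -> (7,3): empty -> OK
  offset (1,1) -> (8,3): out of bounds -> FAIL
  offset (2,0) -> (9,2): out of bounds -> FAIL
  offset (2,1) -> (9,3): out of bounds -> FAIL
All cells valid: no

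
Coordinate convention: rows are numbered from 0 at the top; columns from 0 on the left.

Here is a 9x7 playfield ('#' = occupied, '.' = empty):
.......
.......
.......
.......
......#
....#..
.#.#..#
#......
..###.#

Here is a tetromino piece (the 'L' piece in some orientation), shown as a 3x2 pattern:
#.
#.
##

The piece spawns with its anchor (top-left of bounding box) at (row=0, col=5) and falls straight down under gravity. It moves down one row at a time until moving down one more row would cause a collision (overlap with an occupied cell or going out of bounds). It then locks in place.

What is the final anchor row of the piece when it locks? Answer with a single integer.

Spawn at (row=0, col=5). Try each row:
  row 0: fits
  row 1: fits
  row 2: blocked -> lock at row 1

Answer: 1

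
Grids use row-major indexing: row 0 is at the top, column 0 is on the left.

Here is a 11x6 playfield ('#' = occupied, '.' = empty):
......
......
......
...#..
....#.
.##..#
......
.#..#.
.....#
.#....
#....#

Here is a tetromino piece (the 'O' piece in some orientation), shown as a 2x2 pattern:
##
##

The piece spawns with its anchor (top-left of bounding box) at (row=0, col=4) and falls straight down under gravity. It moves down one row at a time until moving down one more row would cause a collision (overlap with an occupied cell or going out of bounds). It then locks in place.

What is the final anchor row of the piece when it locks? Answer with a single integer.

Answer: 2

Derivation:
Spawn at (row=0, col=4). Try each row:
  row 0: fits
  row 1: fits
  row 2: fits
  row 3: blocked -> lock at row 2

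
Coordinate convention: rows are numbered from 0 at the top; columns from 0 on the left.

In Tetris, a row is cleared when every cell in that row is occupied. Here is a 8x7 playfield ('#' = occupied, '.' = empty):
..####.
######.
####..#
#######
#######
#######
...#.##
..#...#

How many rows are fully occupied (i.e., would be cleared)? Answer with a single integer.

Check each row:
  row 0: 3 empty cells -> not full
  row 1: 1 empty cell -> not full
  row 2: 2 empty cells -> not full
  row 3: 0 empty cells -> FULL (clear)
  row 4: 0 empty cells -> FULL (clear)
  row 5: 0 empty cells -> FULL (clear)
  row 6: 4 empty cells -> not full
  row 7: 5 empty cells -> not full
Total rows cleared: 3

Answer: 3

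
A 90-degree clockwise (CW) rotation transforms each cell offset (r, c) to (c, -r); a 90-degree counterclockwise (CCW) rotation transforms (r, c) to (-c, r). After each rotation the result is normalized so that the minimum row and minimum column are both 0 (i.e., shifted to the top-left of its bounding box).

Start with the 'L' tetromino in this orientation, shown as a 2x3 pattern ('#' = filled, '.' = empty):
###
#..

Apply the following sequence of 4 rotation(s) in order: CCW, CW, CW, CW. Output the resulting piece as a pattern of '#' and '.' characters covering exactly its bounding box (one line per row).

Start:
###
#..
After rotation 1 (CCW):
#.
#.
##
After rotation 2 (CW):
###
#..
After rotation 3 (CW):
##
.#
.#
After rotation 4 (CW):
..#
###

Answer: ..#
###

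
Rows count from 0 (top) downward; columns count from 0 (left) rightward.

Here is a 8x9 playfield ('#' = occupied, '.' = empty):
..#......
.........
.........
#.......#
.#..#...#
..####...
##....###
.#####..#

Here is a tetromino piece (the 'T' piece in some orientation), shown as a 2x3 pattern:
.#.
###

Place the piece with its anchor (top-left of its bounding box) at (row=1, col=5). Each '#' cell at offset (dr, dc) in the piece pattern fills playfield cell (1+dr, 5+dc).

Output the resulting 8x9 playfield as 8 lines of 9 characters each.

Fill (1+0,5+1) = (1,6)
Fill (1+1,5+0) = (2,5)
Fill (1+1,5+1) = (2,6)
Fill (1+1,5+2) = (2,7)

Answer: ..#......
......#..
.....###.
#.......#
.#..#...#
..####...
##....###
.#####..#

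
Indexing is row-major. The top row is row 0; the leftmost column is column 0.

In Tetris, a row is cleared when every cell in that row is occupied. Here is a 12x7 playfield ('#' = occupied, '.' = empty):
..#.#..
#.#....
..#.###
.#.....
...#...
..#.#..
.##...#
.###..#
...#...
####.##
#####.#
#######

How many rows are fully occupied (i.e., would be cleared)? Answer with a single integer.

Check each row:
  row 0: 5 empty cells -> not full
  row 1: 5 empty cells -> not full
  row 2: 3 empty cells -> not full
  row 3: 6 empty cells -> not full
  row 4: 6 empty cells -> not full
  row 5: 5 empty cells -> not full
  row 6: 4 empty cells -> not full
  row 7: 3 empty cells -> not full
  row 8: 6 empty cells -> not full
  row 9: 1 empty cell -> not full
  row 10: 1 empty cell -> not full
  row 11: 0 empty cells -> FULL (clear)
Total rows cleared: 1

Answer: 1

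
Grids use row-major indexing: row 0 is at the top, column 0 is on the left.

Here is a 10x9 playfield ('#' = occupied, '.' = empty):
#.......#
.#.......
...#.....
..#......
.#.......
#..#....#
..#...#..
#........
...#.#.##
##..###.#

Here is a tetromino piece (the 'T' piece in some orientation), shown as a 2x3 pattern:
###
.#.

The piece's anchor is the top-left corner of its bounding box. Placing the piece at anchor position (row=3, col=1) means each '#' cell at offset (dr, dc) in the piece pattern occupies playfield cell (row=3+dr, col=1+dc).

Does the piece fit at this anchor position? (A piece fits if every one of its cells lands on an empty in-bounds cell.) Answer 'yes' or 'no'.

Check each piece cell at anchor (3, 1):
  offset (0,0) -> (3,1): empty -> OK
  offset (0,1) -> (3,2): occupied ('#') -> FAIL
  offset (0,2) -> (3,3): empty -> OK
  offset (1,1) -> (4,2): empty -> OK
All cells valid: no

Answer: no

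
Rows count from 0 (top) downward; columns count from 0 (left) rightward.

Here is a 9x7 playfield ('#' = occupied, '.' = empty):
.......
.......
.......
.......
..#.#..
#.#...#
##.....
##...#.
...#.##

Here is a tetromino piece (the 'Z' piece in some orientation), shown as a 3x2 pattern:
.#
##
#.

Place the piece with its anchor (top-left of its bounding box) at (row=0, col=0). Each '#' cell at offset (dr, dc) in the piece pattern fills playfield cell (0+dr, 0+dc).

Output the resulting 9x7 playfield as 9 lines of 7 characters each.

Fill (0+0,0+1) = (0,1)
Fill (0+1,0+0) = (1,0)
Fill (0+1,0+1) = (1,1)
Fill (0+2,0+0) = (2,0)

Answer: .#.....
##.....
#......
.......
..#.#..
#.#...#
##.....
##...#.
...#.##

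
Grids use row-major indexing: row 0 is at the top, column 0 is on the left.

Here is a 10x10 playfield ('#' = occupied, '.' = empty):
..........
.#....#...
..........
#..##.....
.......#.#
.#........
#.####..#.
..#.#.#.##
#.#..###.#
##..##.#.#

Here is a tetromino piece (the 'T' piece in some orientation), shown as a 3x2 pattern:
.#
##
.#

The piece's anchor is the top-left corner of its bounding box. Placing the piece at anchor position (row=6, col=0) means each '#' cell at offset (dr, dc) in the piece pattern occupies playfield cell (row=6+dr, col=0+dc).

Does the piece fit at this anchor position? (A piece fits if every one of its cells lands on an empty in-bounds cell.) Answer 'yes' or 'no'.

Check each piece cell at anchor (6, 0):
  offset (0,1) -> (6,1): empty -> OK
  offset (1,0) -> (7,0): empty -> OK
  offset (1,1) -> (7,1): empty -> OK
  offset (2,1) -> (8,1): empty -> OK
All cells valid: yes

Answer: yes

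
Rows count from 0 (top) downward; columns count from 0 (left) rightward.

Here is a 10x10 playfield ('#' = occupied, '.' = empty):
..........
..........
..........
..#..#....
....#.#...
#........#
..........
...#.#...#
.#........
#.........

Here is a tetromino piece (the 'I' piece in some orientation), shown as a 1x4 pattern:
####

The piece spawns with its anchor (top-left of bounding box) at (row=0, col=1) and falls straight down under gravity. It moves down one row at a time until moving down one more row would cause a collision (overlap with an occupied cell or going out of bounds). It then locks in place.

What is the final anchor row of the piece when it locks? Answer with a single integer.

Spawn at (row=0, col=1). Try each row:
  row 0: fits
  row 1: fits
  row 2: fits
  row 3: blocked -> lock at row 2

Answer: 2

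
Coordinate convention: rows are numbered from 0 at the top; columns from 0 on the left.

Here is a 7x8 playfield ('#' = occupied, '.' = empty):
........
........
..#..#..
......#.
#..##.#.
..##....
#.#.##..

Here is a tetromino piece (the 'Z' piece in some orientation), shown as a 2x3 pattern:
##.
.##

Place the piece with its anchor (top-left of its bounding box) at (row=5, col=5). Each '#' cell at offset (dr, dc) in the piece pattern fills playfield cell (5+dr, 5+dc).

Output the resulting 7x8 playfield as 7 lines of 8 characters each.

Fill (5+0,5+0) = (5,5)
Fill (5+0,5+1) = (5,6)
Fill (5+1,5+1) = (6,6)
Fill (5+1,5+2) = (6,7)

Answer: ........
........
..#..#..
......#.
#..##.#.
..##.##.
#.#.####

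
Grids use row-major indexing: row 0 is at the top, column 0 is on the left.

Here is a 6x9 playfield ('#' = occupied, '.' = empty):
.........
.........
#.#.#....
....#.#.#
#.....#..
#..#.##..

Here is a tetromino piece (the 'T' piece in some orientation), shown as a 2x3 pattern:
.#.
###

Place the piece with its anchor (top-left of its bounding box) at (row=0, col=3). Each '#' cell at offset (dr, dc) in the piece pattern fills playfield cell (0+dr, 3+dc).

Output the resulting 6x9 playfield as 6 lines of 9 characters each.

Fill (0+0,3+1) = (0,4)
Fill (0+1,3+0) = (1,3)
Fill (0+1,3+1) = (1,4)
Fill (0+1,3+2) = (1,5)

Answer: ....#....
...###...
#.#.#....
....#.#.#
#.....#..
#..#.##..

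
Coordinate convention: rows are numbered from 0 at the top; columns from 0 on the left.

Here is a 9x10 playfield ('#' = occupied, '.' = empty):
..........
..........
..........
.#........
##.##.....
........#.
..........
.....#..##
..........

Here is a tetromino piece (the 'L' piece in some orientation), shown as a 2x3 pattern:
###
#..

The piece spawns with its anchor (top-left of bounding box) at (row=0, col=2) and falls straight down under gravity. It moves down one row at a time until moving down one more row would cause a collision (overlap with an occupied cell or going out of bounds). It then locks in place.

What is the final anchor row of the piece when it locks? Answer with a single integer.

Spawn at (row=0, col=2). Try each row:
  row 0: fits
  row 1: fits
  row 2: fits
  row 3: fits
  row 4: blocked -> lock at row 3

Answer: 3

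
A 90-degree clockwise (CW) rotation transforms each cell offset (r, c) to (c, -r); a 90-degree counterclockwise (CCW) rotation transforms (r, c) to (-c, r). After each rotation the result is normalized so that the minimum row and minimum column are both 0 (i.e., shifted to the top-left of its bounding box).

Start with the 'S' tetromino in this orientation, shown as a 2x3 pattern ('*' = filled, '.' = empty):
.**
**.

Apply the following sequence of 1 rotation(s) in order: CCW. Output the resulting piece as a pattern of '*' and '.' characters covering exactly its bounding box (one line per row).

Start:
.**
**.
After rotation 1 (CCW):
*.
**
.*

Answer: *.
**
.*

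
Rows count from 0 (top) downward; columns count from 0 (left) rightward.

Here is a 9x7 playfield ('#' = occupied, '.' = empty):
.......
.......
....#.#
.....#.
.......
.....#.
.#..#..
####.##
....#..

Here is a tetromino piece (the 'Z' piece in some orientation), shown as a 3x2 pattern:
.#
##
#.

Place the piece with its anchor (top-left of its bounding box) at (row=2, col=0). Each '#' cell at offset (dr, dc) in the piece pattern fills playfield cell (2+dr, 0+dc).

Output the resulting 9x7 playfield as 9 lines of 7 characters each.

Fill (2+0,0+1) = (2,1)
Fill (2+1,0+0) = (3,0)
Fill (2+1,0+1) = (3,1)
Fill (2+2,0+0) = (4,0)

Answer: .......
.......
.#..#.#
##...#.
#......
.....#.
.#..#..
####.##
....#..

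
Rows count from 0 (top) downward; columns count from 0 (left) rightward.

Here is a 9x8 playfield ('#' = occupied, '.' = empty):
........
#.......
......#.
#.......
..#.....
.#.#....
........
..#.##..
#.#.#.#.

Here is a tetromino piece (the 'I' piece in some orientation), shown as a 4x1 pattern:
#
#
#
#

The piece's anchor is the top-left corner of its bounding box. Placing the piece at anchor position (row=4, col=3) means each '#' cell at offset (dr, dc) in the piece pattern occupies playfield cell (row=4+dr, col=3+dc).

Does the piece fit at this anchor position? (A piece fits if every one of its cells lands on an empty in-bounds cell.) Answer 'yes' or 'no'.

Answer: no

Derivation:
Check each piece cell at anchor (4, 3):
  offset (0,0) -> (4,3): empty -> OK
  offset (1,0) -> (5,3): occupied ('#') -> FAIL
  offset (2,0) -> (6,3): empty -> OK
  offset (3,0) -> (7,3): empty -> OK
All cells valid: no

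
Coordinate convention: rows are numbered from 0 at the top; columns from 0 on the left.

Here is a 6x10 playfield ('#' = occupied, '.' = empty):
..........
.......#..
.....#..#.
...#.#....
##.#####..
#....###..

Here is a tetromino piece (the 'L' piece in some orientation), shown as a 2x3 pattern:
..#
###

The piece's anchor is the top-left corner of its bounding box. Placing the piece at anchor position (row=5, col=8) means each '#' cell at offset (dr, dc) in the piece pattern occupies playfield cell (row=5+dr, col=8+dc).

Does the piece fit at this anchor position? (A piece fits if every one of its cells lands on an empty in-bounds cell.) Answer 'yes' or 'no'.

Answer: no

Derivation:
Check each piece cell at anchor (5, 8):
  offset (0,2) -> (5,10): out of bounds -> FAIL
  offset (1,0) -> (6,8): out of bounds -> FAIL
  offset (1,1) -> (6,9): out of bounds -> FAIL
  offset (1,2) -> (6,10): out of bounds -> FAIL
All cells valid: no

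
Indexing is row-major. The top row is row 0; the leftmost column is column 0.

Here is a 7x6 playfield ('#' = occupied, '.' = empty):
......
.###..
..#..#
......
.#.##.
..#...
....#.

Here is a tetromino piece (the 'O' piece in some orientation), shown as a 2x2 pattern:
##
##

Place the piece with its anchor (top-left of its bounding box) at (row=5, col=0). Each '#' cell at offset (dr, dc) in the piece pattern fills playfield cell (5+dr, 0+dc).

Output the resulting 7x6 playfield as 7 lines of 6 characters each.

Fill (5+0,0+0) = (5,0)
Fill (5+0,0+1) = (5,1)
Fill (5+1,0+0) = (6,0)
Fill (5+1,0+1) = (6,1)

Answer: ......
.###..
..#..#
......
.#.##.
###...
##..#.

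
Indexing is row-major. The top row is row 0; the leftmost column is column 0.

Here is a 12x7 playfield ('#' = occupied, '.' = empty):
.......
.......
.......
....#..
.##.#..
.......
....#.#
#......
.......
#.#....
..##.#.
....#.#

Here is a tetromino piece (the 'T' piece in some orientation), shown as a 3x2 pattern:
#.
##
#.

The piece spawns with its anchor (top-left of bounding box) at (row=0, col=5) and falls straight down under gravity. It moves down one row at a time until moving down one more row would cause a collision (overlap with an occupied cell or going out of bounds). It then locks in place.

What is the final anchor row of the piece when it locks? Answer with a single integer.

Answer: 4

Derivation:
Spawn at (row=0, col=5). Try each row:
  row 0: fits
  row 1: fits
  row 2: fits
  row 3: fits
  row 4: fits
  row 5: blocked -> lock at row 4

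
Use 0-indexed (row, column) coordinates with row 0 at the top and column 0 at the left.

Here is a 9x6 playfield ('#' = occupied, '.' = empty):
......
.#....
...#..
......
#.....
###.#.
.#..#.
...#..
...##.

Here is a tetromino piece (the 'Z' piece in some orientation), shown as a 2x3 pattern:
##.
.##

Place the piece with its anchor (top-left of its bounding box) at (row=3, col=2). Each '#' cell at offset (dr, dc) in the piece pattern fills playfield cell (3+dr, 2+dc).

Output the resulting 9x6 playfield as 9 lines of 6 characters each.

Fill (3+0,2+0) = (3,2)
Fill (3+0,2+1) = (3,3)
Fill (3+1,2+1) = (4,3)
Fill (3+1,2+2) = (4,4)

Answer: ......
.#....
...#..
..##..
#..##.
###.#.
.#..#.
...#..
...##.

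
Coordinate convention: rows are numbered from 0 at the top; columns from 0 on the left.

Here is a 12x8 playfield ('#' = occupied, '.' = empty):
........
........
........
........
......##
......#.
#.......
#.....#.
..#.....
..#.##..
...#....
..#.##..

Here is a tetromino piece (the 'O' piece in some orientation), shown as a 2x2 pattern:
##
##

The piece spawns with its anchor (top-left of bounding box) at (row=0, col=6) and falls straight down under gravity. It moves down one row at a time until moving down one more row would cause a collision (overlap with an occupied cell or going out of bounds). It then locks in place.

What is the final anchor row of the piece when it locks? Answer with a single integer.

Answer: 2

Derivation:
Spawn at (row=0, col=6). Try each row:
  row 0: fits
  row 1: fits
  row 2: fits
  row 3: blocked -> lock at row 2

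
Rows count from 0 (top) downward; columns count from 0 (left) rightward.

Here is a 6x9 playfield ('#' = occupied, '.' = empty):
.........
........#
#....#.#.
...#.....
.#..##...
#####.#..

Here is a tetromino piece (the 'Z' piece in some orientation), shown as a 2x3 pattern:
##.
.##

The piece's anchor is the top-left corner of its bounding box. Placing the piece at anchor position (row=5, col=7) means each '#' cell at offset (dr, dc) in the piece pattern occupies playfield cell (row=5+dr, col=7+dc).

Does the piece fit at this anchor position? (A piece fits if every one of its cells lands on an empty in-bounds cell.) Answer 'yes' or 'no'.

Check each piece cell at anchor (5, 7):
  offset (0,0) -> (5,7): empty -> OK
  offset (0,1) -> (5,8): empty -> OK
  offset (1,1) -> (6,8): out of bounds -> FAIL
  offset (1,2) -> (6,9): out of bounds -> FAIL
All cells valid: no

Answer: no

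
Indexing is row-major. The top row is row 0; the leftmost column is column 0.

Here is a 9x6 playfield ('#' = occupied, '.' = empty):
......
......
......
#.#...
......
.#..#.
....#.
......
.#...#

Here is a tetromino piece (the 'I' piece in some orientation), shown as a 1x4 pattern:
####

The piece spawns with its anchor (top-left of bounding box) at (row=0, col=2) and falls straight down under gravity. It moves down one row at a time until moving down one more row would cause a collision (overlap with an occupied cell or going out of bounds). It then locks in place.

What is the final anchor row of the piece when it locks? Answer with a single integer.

Answer: 2

Derivation:
Spawn at (row=0, col=2). Try each row:
  row 0: fits
  row 1: fits
  row 2: fits
  row 3: blocked -> lock at row 2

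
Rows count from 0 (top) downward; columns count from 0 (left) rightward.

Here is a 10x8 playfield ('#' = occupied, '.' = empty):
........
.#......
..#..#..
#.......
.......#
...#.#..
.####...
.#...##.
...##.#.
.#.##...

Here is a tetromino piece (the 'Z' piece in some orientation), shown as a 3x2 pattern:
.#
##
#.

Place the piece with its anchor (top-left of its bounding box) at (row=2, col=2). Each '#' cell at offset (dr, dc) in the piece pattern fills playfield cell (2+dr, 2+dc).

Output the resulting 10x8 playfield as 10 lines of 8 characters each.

Answer: ........
.#......
..##.#..
#.##....
..#....#
...#.#..
.####...
.#...##.
...##.#.
.#.##...

Derivation:
Fill (2+0,2+1) = (2,3)
Fill (2+1,2+0) = (3,2)
Fill (2+1,2+1) = (3,3)
Fill (2+2,2+0) = (4,2)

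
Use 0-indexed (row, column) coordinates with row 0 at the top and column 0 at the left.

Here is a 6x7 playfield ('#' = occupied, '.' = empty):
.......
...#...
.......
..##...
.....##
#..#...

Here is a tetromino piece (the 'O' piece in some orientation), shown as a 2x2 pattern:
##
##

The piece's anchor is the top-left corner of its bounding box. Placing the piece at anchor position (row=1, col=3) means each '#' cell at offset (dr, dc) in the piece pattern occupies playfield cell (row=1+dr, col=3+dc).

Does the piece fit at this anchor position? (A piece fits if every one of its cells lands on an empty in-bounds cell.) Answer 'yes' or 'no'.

Answer: no

Derivation:
Check each piece cell at anchor (1, 3):
  offset (0,0) -> (1,3): occupied ('#') -> FAIL
  offset (0,1) -> (1,4): empty -> OK
  offset (1,0) -> (2,3): empty -> OK
  offset (1,1) -> (2,4): empty -> OK
All cells valid: no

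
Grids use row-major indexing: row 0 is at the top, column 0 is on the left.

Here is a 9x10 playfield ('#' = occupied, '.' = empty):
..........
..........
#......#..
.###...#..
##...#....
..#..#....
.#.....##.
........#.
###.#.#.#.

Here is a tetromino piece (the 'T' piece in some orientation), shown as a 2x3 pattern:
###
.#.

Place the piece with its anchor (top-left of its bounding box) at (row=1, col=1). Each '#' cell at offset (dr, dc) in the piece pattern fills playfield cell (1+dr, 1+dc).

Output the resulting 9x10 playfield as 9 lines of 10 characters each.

Fill (1+0,1+0) = (1,1)
Fill (1+0,1+1) = (1,2)
Fill (1+0,1+2) = (1,3)
Fill (1+1,1+1) = (2,2)

Answer: ..........
.###......
#.#....#..
.###...#..
##...#....
..#..#....
.#.....##.
........#.
###.#.#.#.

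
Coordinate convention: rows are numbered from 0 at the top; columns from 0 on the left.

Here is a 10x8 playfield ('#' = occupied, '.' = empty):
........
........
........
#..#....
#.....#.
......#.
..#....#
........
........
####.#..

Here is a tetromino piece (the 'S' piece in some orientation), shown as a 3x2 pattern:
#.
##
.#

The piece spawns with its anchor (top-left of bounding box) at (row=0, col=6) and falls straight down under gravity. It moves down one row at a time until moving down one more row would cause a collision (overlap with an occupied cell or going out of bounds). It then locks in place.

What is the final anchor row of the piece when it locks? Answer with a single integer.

Answer: 2

Derivation:
Spawn at (row=0, col=6). Try each row:
  row 0: fits
  row 1: fits
  row 2: fits
  row 3: blocked -> lock at row 2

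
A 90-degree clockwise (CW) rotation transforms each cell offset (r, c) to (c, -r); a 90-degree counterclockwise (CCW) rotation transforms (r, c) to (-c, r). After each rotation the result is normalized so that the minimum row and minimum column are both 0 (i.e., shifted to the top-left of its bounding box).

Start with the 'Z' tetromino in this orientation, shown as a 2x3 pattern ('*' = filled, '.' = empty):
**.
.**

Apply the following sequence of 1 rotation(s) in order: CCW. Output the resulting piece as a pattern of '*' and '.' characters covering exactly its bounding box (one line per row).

Answer: .*
**
*.

Derivation:
Start:
**.
.**
After rotation 1 (CCW):
.*
**
*.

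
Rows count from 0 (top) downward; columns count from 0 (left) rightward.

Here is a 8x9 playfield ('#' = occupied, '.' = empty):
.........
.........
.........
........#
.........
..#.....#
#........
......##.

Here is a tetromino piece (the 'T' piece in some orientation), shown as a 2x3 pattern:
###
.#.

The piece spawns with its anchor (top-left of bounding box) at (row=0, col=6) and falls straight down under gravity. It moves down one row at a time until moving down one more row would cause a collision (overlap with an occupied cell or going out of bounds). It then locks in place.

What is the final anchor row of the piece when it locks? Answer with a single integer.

Spawn at (row=0, col=6). Try each row:
  row 0: fits
  row 1: fits
  row 2: fits
  row 3: blocked -> lock at row 2

Answer: 2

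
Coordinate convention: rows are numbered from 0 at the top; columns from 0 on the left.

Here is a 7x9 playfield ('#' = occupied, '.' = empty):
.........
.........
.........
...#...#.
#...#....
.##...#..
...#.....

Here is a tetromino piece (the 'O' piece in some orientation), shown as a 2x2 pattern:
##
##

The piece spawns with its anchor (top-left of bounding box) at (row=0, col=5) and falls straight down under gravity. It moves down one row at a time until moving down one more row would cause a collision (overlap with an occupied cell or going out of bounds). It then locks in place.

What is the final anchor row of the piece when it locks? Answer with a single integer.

Answer: 3

Derivation:
Spawn at (row=0, col=5). Try each row:
  row 0: fits
  row 1: fits
  row 2: fits
  row 3: fits
  row 4: blocked -> lock at row 3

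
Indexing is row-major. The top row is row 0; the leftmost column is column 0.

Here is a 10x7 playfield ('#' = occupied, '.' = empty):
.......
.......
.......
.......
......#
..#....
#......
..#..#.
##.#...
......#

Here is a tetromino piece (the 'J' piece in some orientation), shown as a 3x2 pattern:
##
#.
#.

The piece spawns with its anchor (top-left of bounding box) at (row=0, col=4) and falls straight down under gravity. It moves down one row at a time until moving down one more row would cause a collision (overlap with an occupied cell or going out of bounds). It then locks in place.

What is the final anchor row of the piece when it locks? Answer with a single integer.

Answer: 6

Derivation:
Spawn at (row=0, col=4). Try each row:
  row 0: fits
  row 1: fits
  row 2: fits
  row 3: fits
  row 4: fits
  row 5: fits
  row 6: fits
  row 7: blocked -> lock at row 6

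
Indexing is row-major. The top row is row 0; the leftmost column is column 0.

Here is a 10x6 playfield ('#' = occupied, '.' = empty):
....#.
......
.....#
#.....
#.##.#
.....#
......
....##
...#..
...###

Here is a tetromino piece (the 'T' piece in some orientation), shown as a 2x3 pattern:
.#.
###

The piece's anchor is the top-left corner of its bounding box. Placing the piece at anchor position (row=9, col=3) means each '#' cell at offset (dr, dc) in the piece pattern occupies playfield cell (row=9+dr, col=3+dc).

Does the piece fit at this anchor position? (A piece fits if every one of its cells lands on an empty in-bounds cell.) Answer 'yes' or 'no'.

Answer: no

Derivation:
Check each piece cell at anchor (9, 3):
  offset (0,1) -> (9,4): occupied ('#') -> FAIL
  offset (1,0) -> (10,3): out of bounds -> FAIL
  offset (1,1) -> (10,4): out of bounds -> FAIL
  offset (1,2) -> (10,5): out of bounds -> FAIL
All cells valid: no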